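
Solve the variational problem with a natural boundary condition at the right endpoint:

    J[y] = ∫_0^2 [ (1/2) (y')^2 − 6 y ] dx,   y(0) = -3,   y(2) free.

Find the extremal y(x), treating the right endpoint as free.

The Lagrangian L = (1/2) (y')^2 − 6 y gives
    ∂L/∂y = −6,   ∂L/∂y' = y'.
Euler-Lagrange: d/dx(y') − (−6) = 0, i.e. y'' + 6 = 0, so
    y(x) = −(6/2) x^2 + C1 x + C2.
Fixed left endpoint y(0) = -3 ⇒ C2 = -3.
The right endpoint x = 2 is free, so the natural (transversality) condition is ∂L/∂y' |_{x=2} = 0, i.e. y'(2) = 0.
Compute y'(x) = −6 x + C1, so y'(2) = −12 + C1 = 0 ⇒ C1 = 12.
Therefore the extremal is
    y(x) = −3 x^2 + 12 x − 3.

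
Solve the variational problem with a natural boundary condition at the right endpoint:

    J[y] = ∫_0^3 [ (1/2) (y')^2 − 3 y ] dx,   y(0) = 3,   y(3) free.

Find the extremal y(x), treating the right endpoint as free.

The Lagrangian L = (1/2) (y')^2 − 3 y gives
    ∂L/∂y = −3,   ∂L/∂y' = y'.
Euler-Lagrange: d/dx(y') − (−3) = 0, i.e. y'' + 3 = 0, so
    y(x) = −(3/2) x^2 + C1 x + C2.
Fixed left endpoint y(0) = 3 ⇒ C2 = 3.
The right endpoint x = 3 is free, so the natural (transversality) condition is ∂L/∂y' |_{x=3} = 0, i.e. y'(3) = 0.
Compute y'(x) = −3 x + C1, so y'(3) = −9 + C1 = 0 ⇒ C1 = 9.
Therefore the extremal is
    y(x) = −(3/2) x^2 + 9 x + 3.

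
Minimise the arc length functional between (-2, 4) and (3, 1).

Arc-length functional: J[y] = ∫ sqrt(1 + (y')^2) dx.
Lagrangian L = sqrt(1 + (y')^2) has no explicit y dependence, so ∂L/∂y = 0 and the Euler-Lagrange equation gives
    d/dx( y' / sqrt(1 + (y')^2) ) = 0  ⇒  y' / sqrt(1 + (y')^2) = const.
Hence y' is constant, so y(x) is affine.
Fitting the endpoints (-2, 4) and (3, 1):
    slope m = (1 − 4) / (3 − (-2)) = -3/5,
    intercept c = 4 − m·(-2) = 14/5.
Extremal: y(x) = (-3/5) x + 14/5.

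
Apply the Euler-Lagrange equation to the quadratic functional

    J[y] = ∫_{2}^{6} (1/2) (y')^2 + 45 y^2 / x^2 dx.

The Lagrangian is L = (1/2) (y')^2 + 45 y^2 / x^2.
Compute ∂L/∂y = 90y/x^2, ∂L/∂y' = y'.
The Euler-Lagrange equation d/dx(∂L/∂y') − ∂L/∂y = 0 reduces to
    y'' − 90/x^2 · y = 0  (x > 0).
Its general solution is
    y(x) = A x^10 + B x^(-9),
with A, B fixed by the endpoint conditions.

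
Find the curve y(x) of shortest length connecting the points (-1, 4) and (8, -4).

Arc-length functional: J[y] = ∫ sqrt(1 + (y')^2) dx.
Lagrangian L = sqrt(1 + (y')^2) has no explicit y dependence, so ∂L/∂y = 0 and the Euler-Lagrange equation gives
    d/dx( y' / sqrt(1 + (y')^2) ) = 0  ⇒  y' / sqrt(1 + (y')^2) = const.
Hence y' is constant, so y(x) is affine.
Fitting the endpoints (-1, 4) and (8, -4):
    slope m = ((-4) − 4) / (8 − (-1)) = -8/9,
    intercept c = 4 − m·(-1) = 28/9.
Extremal: y(x) = (-8/9) x + 28/9.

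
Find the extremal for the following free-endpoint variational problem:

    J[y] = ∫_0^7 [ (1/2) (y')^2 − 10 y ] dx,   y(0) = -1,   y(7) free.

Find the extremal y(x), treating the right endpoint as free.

The Lagrangian L = (1/2) (y')^2 − 10 y gives
    ∂L/∂y = −10,   ∂L/∂y' = y'.
Euler-Lagrange: d/dx(y') − (−10) = 0, i.e. y'' + 10 = 0, so
    y(x) = −(10/2) x^2 + C1 x + C2.
Fixed left endpoint y(0) = -1 ⇒ C2 = -1.
The right endpoint x = 7 is free, so the natural (transversality) condition is ∂L/∂y' |_{x=7} = 0, i.e. y'(7) = 0.
Compute y'(x) = −10 x + C1, so y'(7) = −70 + C1 = 0 ⇒ C1 = 70.
Therefore the extremal is
    y(x) = −5 x^2 + 70 x − 1.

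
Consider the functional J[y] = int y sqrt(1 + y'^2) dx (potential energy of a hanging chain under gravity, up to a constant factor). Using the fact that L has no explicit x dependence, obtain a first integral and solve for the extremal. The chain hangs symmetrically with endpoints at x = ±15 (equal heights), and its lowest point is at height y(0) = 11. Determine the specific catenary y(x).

The Lagrangian L(y, y') = y sqrt(1 + y'^2) has no explicit x dependence, so the Beltrami identity applies:
    L − y' ∂L/∂y' = C.
Compute ∂L/∂y' = y · y' / sqrt(1 + y'^2). Then
    L − y' ∂L/∂y'
    = y sqrt(1 + y'^2) − y · y'^2 / sqrt(1 + y'^2)
    = y (1 + y'^2 − y'^2) / sqrt(1 + y'^2)
    = y / sqrt(1 + y'^2) = C.
Squaring gives y^2 = C^2 (1 + y'^2), i.e.
    y'^2 = y^2 / C^2 − 1.
Separating variables,
    dy / sqrt(y^2 − C^2) = dx / C,
and integrating gives arccosh(y / C) = (x − a)/C, so
    y(x) = C cosh((x − a)/C),
the catenary. The constants C and a are fixed by the two endpoint conditions (and, for the hanging-chain problem, the length constraint selects C).
Now fit the given data. The endpoints x = ±15 are symmetric at equal height, so the catenary is even about its minimum: a = 0 and y(x) = C cosh(x/C). The lowest point is y(0) = C cosh(0) = C, and we are told y(0) = 11, so C = 11. Therefore
    y(x) = 11 cosh(x/11),
and at the endpoints
    y(±15) = 11 cosh(15/11).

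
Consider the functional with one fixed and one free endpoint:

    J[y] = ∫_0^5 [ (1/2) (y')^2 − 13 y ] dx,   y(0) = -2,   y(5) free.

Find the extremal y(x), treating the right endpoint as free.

The Lagrangian L = (1/2) (y')^2 − 13 y gives
    ∂L/∂y = −13,   ∂L/∂y' = y'.
Euler-Lagrange: d/dx(y') − (−13) = 0, i.e. y'' + 13 = 0, so
    y(x) = −(13/2) x^2 + C1 x + C2.
Fixed left endpoint y(0) = -2 ⇒ C2 = -2.
The right endpoint x = 5 is free, so the natural (transversality) condition is ∂L/∂y' |_{x=5} = 0, i.e. y'(5) = 0.
Compute y'(x) = −13 x + C1, so y'(5) = −65 + C1 = 0 ⇒ C1 = 65.
Therefore the extremal is
    y(x) = −(13/2) x^2 + 65 x − 2.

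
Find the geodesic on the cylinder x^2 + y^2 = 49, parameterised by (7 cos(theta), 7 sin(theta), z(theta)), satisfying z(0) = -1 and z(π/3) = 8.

Parameterise the cylinder of radius R = 7 as
    r(θ) = (7 cos θ, 7 sin θ, z(θ)).
The arc-length element is
    ds = sqrt(49 + (dz/dθ)^2) dθ,
so the Lagrangian is L = sqrt(49 + z'^2).
L depends on z' only, not on z or θ, so ∂L/∂z = 0 and
    ∂L/∂z' = z' / sqrt(49 + z'^2).
The Euler-Lagrange equation gives
    d/dθ( z' / sqrt(49 + z'^2) ) = 0,
so z' is constant. Integrating once:
    z(θ) = a θ + b,
a helix on the cylinder (a straight line when the cylinder is unrolled). The constants a, b are determined by the endpoint conditions.
With endpoint conditions z(0) = -1 and z(π/3) = 8: from z(0) = b we get b = -1, and a·π/3 + -1 = 8 gives a = 27/π, so
    z(θ) = (27/π) θ − 1.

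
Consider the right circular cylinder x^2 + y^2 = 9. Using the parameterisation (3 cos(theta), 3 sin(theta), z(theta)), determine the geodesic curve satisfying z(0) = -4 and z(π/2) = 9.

Parameterise the cylinder of radius R = 3 as
    r(θ) = (3 cos θ, 3 sin θ, z(θ)).
The arc-length element is
    ds = sqrt(9 + (dz/dθ)^2) dθ,
so the Lagrangian is L = sqrt(9 + z'^2).
L depends on z' only, not on z or θ, so ∂L/∂z = 0 and
    ∂L/∂z' = z' / sqrt(9 + z'^2).
The Euler-Lagrange equation gives
    d/dθ( z' / sqrt(9 + z'^2) ) = 0,
so z' is constant. Integrating once:
    z(θ) = a θ + b,
a helix on the cylinder (a straight line when the cylinder is unrolled). The constants a, b are determined by the endpoint conditions.
With endpoint conditions z(0) = -4 and z(π/2) = 9: from z(0) = b we get b = -4, and a·π/2 + -4 = 9 gives a = 26/π, so
    z(θ) = (26/π) θ − 4.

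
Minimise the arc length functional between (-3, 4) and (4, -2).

Arc-length functional: J[y] = ∫ sqrt(1 + (y')^2) dx.
Lagrangian L = sqrt(1 + (y')^2) has no explicit y dependence, so ∂L/∂y = 0 and the Euler-Lagrange equation gives
    d/dx( y' / sqrt(1 + (y')^2) ) = 0  ⇒  y' / sqrt(1 + (y')^2) = const.
Hence y' is constant, so y(x) is affine.
Fitting the endpoints (-3, 4) and (4, -2):
    slope m = ((-2) − 4) / (4 − (-3)) = -6/7,
    intercept c = 4 − m·(-3) = 10/7.
Extremal: y(x) = (-6/7) x + 10/7.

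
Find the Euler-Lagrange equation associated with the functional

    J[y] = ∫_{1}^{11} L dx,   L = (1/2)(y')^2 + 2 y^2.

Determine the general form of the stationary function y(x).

The Lagrangian is L = (1/2)(y')^2 + 2 y^2.
∂L/∂y = 4y.
∂L/∂y' = y'.
The Euler-Lagrange equation d/dx(∂L/∂y') − ∂L/∂y = 0 becomes:
    y'' - 4 y = 0
General solution: y(x) = A e^(2x) + B e^(-2x), where A and B are arbitrary constants fixed by the endpoint conditions.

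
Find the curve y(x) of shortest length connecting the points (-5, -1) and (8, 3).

Arc-length functional: J[y] = ∫ sqrt(1 + (y')^2) dx.
Lagrangian L = sqrt(1 + (y')^2) has no explicit y dependence, so ∂L/∂y = 0 and the Euler-Lagrange equation gives
    d/dx( y' / sqrt(1 + (y')^2) ) = 0  ⇒  y' / sqrt(1 + (y')^2) = const.
Hence y' is constant, so y(x) is affine.
Fitting the endpoints (-5, -1) and (8, 3):
    slope m = (3 − (-1)) / (8 − (-5)) = 4/13,
    intercept c = (-1) − m·(-5) = 7/13.
Extremal: y(x) = (4/13) x + 7/13.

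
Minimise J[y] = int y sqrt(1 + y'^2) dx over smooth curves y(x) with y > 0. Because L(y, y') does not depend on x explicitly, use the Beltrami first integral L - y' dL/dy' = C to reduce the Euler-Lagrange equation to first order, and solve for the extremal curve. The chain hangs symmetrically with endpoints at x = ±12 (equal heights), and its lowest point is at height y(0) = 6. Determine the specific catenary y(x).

The Lagrangian L(y, y') = y sqrt(1 + y'^2) has no explicit x dependence, so the Beltrami identity applies:
    L − y' ∂L/∂y' = C.
Compute ∂L/∂y' = y · y' / sqrt(1 + y'^2). Then
    L − y' ∂L/∂y'
    = y sqrt(1 + y'^2) − y · y'^2 / sqrt(1 + y'^2)
    = y (1 + y'^2 − y'^2) / sqrt(1 + y'^2)
    = y / sqrt(1 + y'^2) = C.
Squaring gives y^2 = C^2 (1 + y'^2), i.e.
    y'^2 = y^2 / C^2 − 1.
Separating variables,
    dy / sqrt(y^2 − C^2) = dx / C,
and integrating gives arccosh(y / C) = (x − a)/C, so
    y(x) = C cosh((x − a)/C),
the catenary. The constants C and a are fixed by the two endpoint conditions (and, for the hanging-chain problem, the length constraint selects C).
Now fit the given data. The endpoints x = ±12 are symmetric at equal height, so the catenary is even about its minimum: a = 0 and y(x) = C cosh(x/C). The lowest point is y(0) = C cosh(0) = C, and we are told y(0) = 6, so C = 6. Therefore
    y(x) = 6 cosh(x/6),
and at the endpoints
    y(±12) = 6 cosh(12/6).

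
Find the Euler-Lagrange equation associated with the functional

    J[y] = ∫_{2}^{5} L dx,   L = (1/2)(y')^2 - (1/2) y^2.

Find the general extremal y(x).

The Lagrangian is L = (1/2)(y')^2 - (1/2) y^2.
∂L/∂y = -y.
∂L/∂y' = y'.
The Euler-Lagrange equation d/dx(∂L/∂y') − ∂L/∂y = 0 becomes:
    y'' + y = 0
General solution: y(x) = A sin(x) + B cos(x), where A and B are arbitrary constants fixed by the endpoint conditions.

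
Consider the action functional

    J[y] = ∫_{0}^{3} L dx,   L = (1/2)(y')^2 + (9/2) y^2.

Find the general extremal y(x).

The Lagrangian is L = (1/2)(y')^2 + (9/2) y^2.
∂L/∂y = 9y.
∂L/∂y' = y'.
The Euler-Lagrange equation d/dx(∂L/∂y') − ∂L/∂y = 0 becomes:
    y'' - 9 y = 0
General solution: y(x) = A e^(3x) + B e^(-3x), where A and B are arbitrary constants fixed by the endpoint conditions.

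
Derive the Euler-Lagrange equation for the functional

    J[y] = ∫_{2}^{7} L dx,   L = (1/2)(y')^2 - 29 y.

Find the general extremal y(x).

The Lagrangian is L = (1/2)(y')^2 - 29 y.
∂L/∂y = -29.
∂L/∂y' = y'.
The Euler-Lagrange equation d/dx(∂L/∂y') − ∂L/∂y = 0 becomes:
    y'' + 29 = 0
General solution: y(x) = -(29/2) x^2 + A x + B, where A and B are arbitrary constants fixed by the endpoint conditions.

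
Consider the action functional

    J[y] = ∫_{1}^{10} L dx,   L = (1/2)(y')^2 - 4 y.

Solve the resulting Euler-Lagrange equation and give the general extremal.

The Lagrangian is L = (1/2)(y')^2 - 4 y.
∂L/∂y = -4.
∂L/∂y' = y'.
The Euler-Lagrange equation d/dx(∂L/∂y') − ∂L/∂y = 0 becomes:
    y'' + 4 = 0
General solution: y(x) = -2 x^2 + A x + B, where A and B are arbitrary constants fixed by the endpoint conditions.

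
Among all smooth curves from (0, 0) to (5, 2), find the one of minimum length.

Arc-length functional: J[y] = ∫ sqrt(1 + (y')^2) dx.
Lagrangian L = sqrt(1 + (y')^2) has no explicit y dependence, so ∂L/∂y = 0 and the Euler-Lagrange equation gives
    d/dx( y' / sqrt(1 + (y')^2) ) = 0  ⇒  y' / sqrt(1 + (y')^2) = const.
Hence y' is constant, so y(x) is affine.
Fitting the endpoints (0, 0) and (5, 2):
    slope m = (2 − 0) / (5 − 0) = 2/5,
    intercept c = 0 − m·0 = 0.
Extremal: y(x) = (2/5) x.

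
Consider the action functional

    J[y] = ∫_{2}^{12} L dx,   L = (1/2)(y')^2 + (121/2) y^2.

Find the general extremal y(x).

The Lagrangian is L = (1/2)(y')^2 + (121/2) y^2.
∂L/∂y = 121y.
∂L/∂y' = y'.
The Euler-Lagrange equation d/dx(∂L/∂y') − ∂L/∂y = 0 becomes:
    y'' - 121 y = 0
General solution: y(x) = A e^(11x) + B e^(-11x), where A and B are arbitrary constants fixed by the endpoint conditions.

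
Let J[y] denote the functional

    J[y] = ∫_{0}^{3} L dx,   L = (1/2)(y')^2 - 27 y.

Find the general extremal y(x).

The Lagrangian is L = (1/2)(y')^2 - 27 y.
∂L/∂y = -27.
∂L/∂y' = y'.
The Euler-Lagrange equation d/dx(∂L/∂y') − ∂L/∂y = 0 becomes:
    y'' + 27 = 0
General solution: y(x) = -(27/2) x^2 + A x + B, where A and B are arbitrary constants fixed by the endpoint conditions.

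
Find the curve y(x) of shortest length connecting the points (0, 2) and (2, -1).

Arc-length functional: J[y] = ∫ sqrt(1 + (y')^2) dx.
Lagrangian L = sqrt(1 + (y')^2) has no explicit y dependence, so ∂L/∂y = 0 and the Euler-Lagrange equation gives
    d/dx( y' / sqrt(1 + (y')^2) ) = 0  ⇒  y' / sqrt(1 + (y')^2) = const.
Hence y' is constant, so y(x) is affine.
Fitting the endpoints (0, 2) and (2, -1):
    slope m = ((-1) − 2) / (2 − 0) = -3/2,
    intercept c = 2 − m·0 = 2.
Extremal: y(x) = (-3/2) x + 2.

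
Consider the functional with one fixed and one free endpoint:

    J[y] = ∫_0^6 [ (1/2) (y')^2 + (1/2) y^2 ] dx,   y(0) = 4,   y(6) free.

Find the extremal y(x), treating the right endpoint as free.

The Lagrangian L = (1/2) (y')^2 + (1/2) y^2 gives
    ∂L/∂y = 1 y,   ∂L/∂y' = y'.
Euler-Lagrange: y'' − y = 0.
With k = 1, the general solution is
    y(x) = A cosh(x) + B sinh(x).
Fixed left endpoint y(0) = 4 ⇒ A = 4.
The right endpoint x = 6 is free, so the natural (transversality) condition is ∂L/∂y' |_{x=6} = 0, i.e. y'(6) = 0.
Compute y'(x) = A k sinh(k x) + B k cosh(k x), so
    y'(6) = A k sinh(k·6) + B k cosh(k·6) = 0
    ⇒ B = −A tanh(k·6) = − 4 tanh(1·6).
Therefore the extremal is
    y(x) = 4 cosh(1 x) − 4 tanh(1·6) sinh(1 x).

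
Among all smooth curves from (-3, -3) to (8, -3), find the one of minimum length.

Arc-length functional: J[y] = ∫ sqrt(1 + (y')^2) dx.
Lagrangian L = sqrt(1 + (y')^2) has no explicit y dependence, so ∂L/∂y = 0 and the Euler-Lagrange equation gives
    d/dx( y' / sqrt(1 + (y')^2) ) = 0  ⇒  y' / sqrt(1 + (y')^2) = const.
Hence y' is constant, so y(x) is affine.
Fitting the endpoints (-3, -3) and (8, -3):
    slope m = ((-3) − (-3)) / (8 − (-3)) = 0,
    intercept c = (-3) − m·(-3) = -3.
Extremal: y(x) = -3.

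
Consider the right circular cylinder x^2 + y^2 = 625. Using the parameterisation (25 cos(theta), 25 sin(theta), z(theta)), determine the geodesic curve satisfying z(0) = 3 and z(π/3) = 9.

Parameterise the cylinder of radius R = 25 as
    r(θ) = (25 cos θ, 25 sin θ, z(θ)).
The arc-length element is
    ds = sqrt(625 + (dz/dθ)^2) dθ,
so the Lagrangian is L = sqrt(625 + z'^2).
L depends on z' only, not on z or θ, so ∂L/∂z = 0 and
    ∂L/∂z' = z' / sqrt(625 + z'^2).
The Euler-Lagrange equation gives
    d/dθ( z' / sqrt(625 + z'^2) ) = 0,
so z' is constant. Integrating once:
    z(θ) = a θ + b,
a helix on the cylinder (a straight line when the cylinder is unrolled). The constants a, b are determined by the endpoint conditions.
With endpoint conditions z(0) = 3 and z(π/3) = 9: from z(0) = b we get b = 3, and a·π/3 + 3 = 9 gives a = 18/π, so
    z(θ) = (18/π) θ + 3.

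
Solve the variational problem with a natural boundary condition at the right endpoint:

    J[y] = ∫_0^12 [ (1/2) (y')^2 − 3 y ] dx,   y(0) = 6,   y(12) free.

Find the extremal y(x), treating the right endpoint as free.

The Lagrangian L = (1/2) (y')^2 − 3 y gives
    ∂L/∂y = −3,   ∂L/∂y' = y'.
Euler-Lagrange: d/dx(y') − (−3) = 0, i.e. y'' + 3 = 0, so
    y(x) = −(3/2) x^2 + C1 x + C2.
Fixed left endpoint y(0) = 6 ⇒ C2 = 6.
The right endpoint x = 12 is free, so the natural (transversality) condition is ∂L/∂y' |_{x=12} = 0, i.e. y'(12) = 0.
Compute y'(x) = −3 x + C1, so y'(12) = −36 + C1 = 0 ⇒ C1 = 36.
Therefore the extremal is
    y(x) = −(3/2) x^2 + 36 x + 6.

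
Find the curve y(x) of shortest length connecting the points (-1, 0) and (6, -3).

Arc-length functional: J[y] = ∫ sqrt(1 + (y')^2) dx.
Lagrangian L = sqrt(1 + (y')^2) has no explicit y dependence, so ∂L/∂y = 0 and the Euler-Lagrange equation gives
    d/dx( y' / sqrt(1 + (y')^2) ) = 0  ⇒  y' / sqrt(1 + (y')^2) = const.
Hence y' is constant, so y(x) is affine.
Fitting the endpoints (-1, 0) and (6, -3):
    slope m = ((-3) − 0) / (6 − (-1)) = -3/7,
    intercept c = 0 − m·(-1) = -3/7.
Extremal: y(x) = (-3/7) x - 3/7.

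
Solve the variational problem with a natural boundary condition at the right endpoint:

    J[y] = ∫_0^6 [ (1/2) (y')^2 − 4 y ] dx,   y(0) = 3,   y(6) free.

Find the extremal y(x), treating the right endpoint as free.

The Lagrangian L = (1/2) (y')^2 − 4 y gives
    ∂L/∂y = −4,   ∂L/∂y' = y'.
Euler-Lagrange: d/dx(y') − (−4) = 0, i.e. y'' + 4 = 0, so
    y(x) = −(4/2) x^2 + C1 x + C2.
Fixed left endpoint y(0) = 3 ⇒ C2 = 3.
The right endpoint x = 6 is free, so the natural (transversality) condition is ∂L/∂y' |_{x=6} = 0, i.e. y'(6) = 0.
Compute y'(x) = −4 x + C1, so y'(6) = −24 + C1 = 0 ⇒ C1 = 24.
Therefore the extremal is
    y(x) = −2 x^2 + 24 x + 3.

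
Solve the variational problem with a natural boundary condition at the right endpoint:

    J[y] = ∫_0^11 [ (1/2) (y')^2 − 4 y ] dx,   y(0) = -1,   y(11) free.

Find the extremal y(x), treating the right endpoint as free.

The Lagrangian L = (1/2) (y')^2 − 4 y gives
    ∂L/∂y = −4,   ∂L/∂y' = y'.
Euler-Lagrange: d/dx(y') − (−4) = 0, i.e. y'' + 4 = 0, so
    y(x) = −(4/2) x^2 + C1 x + C2.
Fixed left endpoint y(0) = -1 ⇒ C2 = -1.
The right endpoint x = 11 is free, so the natural (transversality) condition is ∂L/∂y' |_{x=11} = 0, i.e. y'(11) = 0.
Compute y'(x) = −4 x + C1, so y'(11) = −44 + C1 = 0 ⇒ C1 = 44.
Therefore the extremal is
    y(x) = −2 x^2 + 44 x − 1.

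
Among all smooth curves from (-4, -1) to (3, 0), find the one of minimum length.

Arc-length functional: J[y] = ∫ sqrt(1 + (y')^2) dx.
Lagrangian L = sqrt(1 + (y')^2) has no explicit y dependence, so ∂L/∂y = 0 and the Euler-Lagrange equation gives
    d/dx( y' / sqrt(1 + (y')^2) ) = 0  ⇒  y' / sqrt(1 + (y')^2) = const.
Hence y' is constant, so y(x) is affine.
Fitting the endpoints (-4, -1) and (3, 0):
    slope m = (0 − (-1)) / (3 − (-4)) = 1/7,
    intercept c = (-1) − m·(-4) = -3/7.
Extremal: y(x) = (1/7) x - 3/7.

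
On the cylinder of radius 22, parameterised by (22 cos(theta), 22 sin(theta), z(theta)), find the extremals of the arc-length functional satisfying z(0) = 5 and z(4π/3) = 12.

Parameterise the cylinder of radius R = 22 as
    r(θ) = (22 cos θ, 22 sin θ, z(θ)).
The arc-length element is
    ds = sqrt(484 + (dz/dθ)^2) dθ,
so the Lagrangian is L = sqrt(484 + z'^2).
L depends on z' only, not on z or θ, so ∂L/∂z = 0 and
    ∂L/∂z' = z' / sqrt(484 + z'^2).
The Euler-Lagrange equation gives
    d/dθ( z' / sqrt(484 + z'^2) ) = 0,
so z' is constant. Integrating once:
    z(θ) = a θ + b,
a helix on the cylinder (a straight line when the cylinder is unrolled). The constants a, b are determined by the endpoint conditions.
With endpoint conditions z(0) = 5 and z(4π/3) = 12: from z(0) = b we get b = 5, and a·4π/3 + 5 = 12 gives a = 21/(4π), so
    z(θ) = (21/(4π)) θ + 5.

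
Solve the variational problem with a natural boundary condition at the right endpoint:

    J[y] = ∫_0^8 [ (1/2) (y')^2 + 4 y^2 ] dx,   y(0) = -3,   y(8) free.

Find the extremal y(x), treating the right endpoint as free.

The Lagrangian L = (1/2) (y')^2 + 4 y^2 gives
    ∂L/∂y = 8 y,   ∂L/∂y' = y'.
Euler-Lagrange: y'' − 8 y = 0.
With k = sqrt(8), the general solution is
    y(x) = A cosh(sqrt(8) x) + B sinh(sqrt(8) x).
Fixed left endpoint y(0) = -3 ⇒ A = -3.
The right endpoint x = 8 is free, so the natural (transversality) condition is ∂L/∂y' |_{x=8} = 0, i.e. y'(8) = 0.
Compute y'(x) = A k sinh(k x) + B k cosh(k x), so
    y'(8) = A k sinh(k·8) + B k cosh(k·8) = 0
    ⇒ B = −A tanh(k·8) = 3 tanh(sqrt(8)·8).
Therefore the extremal is
    y(x) = −3 cosh(sqrt(8) x) + 3 tanh(sqrt(8)·8) sinh(sqrt(8) x).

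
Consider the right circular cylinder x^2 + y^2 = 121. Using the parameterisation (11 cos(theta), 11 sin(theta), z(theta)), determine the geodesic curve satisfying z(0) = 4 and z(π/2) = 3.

Parameterise the cylinder of radius R = 11 as
    r(θ) = (11 cos θ, 11 sin θ, z(θ)).
The arc-length element is
    ds = sqrt(121 + (dz/dθ)^2) dθ,
so the Lagrangian is L = sqrt(121 + z'^2).
L depends on z' only, not on z or θ, so ∂L/∂z = 0 and
    ∂L/∂z' = z' / sqrt(121 + z'^2).
The Euler-Lagrange equation gives
    d/dθ( z' / sqrt(121 + z'^2) ) = 0,
so z' is constant. Integrating once:
    z(θ) = a θ + b,
a helix on the cylinder (a straight line when the cylinder is unrolled). The constants a, b are determined by the endpoint conditions.
With endpoint conditions z(0) = 4 and z(π/2) = 3: from z(0) = b we get b = 4, and a·π/2 + 4 = 3 gives a = -2/π, so
    z(θ) = (-2/π) θ + 4.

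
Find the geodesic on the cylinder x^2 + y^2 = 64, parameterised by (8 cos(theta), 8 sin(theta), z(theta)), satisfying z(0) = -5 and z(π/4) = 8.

Parameterise the cylinder of radius R = 8 as
    r(θ) = (8 cos θ, 8 sin θ, z(θ)).
The arc-length element is
    ds = sqrt(64 + (dz/dθ)^2) dθ,
so the Lagrangian is L = sqrt(64 + z'^2).
L depends on z' only, not on z or θ, so ∂L/∂z = 0 and
    ∂L/∂z' = z' / sqrt(64 + z'^2).
The Euler-Lagrange equation gives
    d/dθ( z' / sqrt(64 + z'^2) ) = 0,
so z' is constant. Integrating once:
    z(θ) = a θ + b,
a helix on the cylinder (a straight line when the cylinder is unrolled). The constants a, b are determined by the endpoint conditions.
With endpoint conditions z(0) = -5 and z(π/4) = 8: from z(0) = b we get b = -5, and a·π/4 + -5 = 8 gives a = 52/π, so
    z(θ) = (52/π) θ − 5.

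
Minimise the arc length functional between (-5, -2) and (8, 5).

Arc-length functional: J[y] = ∫ sqrt(1 + (y')^2) dx.
Lagrangian L = sqrt(1 + (y')^2) has no explicit y dependence, so ∂L/∂y = 0 and the Euler-Lagrange equation gives
    d/dx( y' / sqrt(1 + (y')^2) ) = 0  ⇒  y' / sqrt(1 + (y')^2) = const.
Hence y' is constant, so y(x) is affine.
Fitting the endpoints (-5, -2) and (8, 5):
    slope m = (5 − (-2)) / (8 − (-5)) = 7/13,
    intercept c = (-2) − m·(-5) = 9/13.
Extremal: y(x) = (7/13) x + 9/13.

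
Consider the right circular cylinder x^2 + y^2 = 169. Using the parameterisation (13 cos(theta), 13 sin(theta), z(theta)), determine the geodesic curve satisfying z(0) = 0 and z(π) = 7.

Parameterise the cylinder of radius R = 13 as
    r(θ) = (13 cos θ, 13 sin θ, z(θ)).
The arc-length element is
    ds = sqrt(169 + (dz/dθ)^2) dθ,
so the Lagrangian is L = sqrt(169 + z'^2).
L depends on z' only, not on z or θ, so ∂L/∂z = 0 and
    ∂L/∂z' = z' / sqrt(169 + z'^2).
The Euler-Lagrange equation gives
    d/dθ( z' / sqrt(169 + z'^2) ) = 0,
so z' is constant. Integrating once:
    z(θ) = a θ + b,
a helix on the cylinder (a straight line when the cylinder is unrolled). The constants a, b are determined by the endpoint conditions.
With endpoint conditions z(0) = 0 and z(π) = 7: from z(0) = b we get b = 0, and a·π + 0 = 7 gives a = 7/π, so
    z(θ) = (7/π) θ.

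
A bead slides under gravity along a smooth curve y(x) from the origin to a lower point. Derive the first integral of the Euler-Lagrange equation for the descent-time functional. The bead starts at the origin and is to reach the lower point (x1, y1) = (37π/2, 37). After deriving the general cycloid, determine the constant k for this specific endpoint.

The Lagrangian L = sqrt((1 + y'^2) / y) has no explicit x dependence, so the Beltrami identity applies:
    L − y' ∂L/∂y' = C.
Compute ∂L/∂y' = y' / sqrt(y (1 + y'^2)).
Substitute:
    sqrt((1 + y'^2)/y) − y'·y' / sqrt(y (1 + y'^2))
    = (1 + y'^2) / sqrt(y (1 + y'^2)) − y'^2 / sqrt(y (1 + y'^2))
    = 1 / sqrt(y (1 + y'^2)) = C.
Squaring and rearranging gives the first integral
    y (1 + y'^2) = 1/C^2 =: k   (constant).
Solving this first-order ODE by the substitution
    y = (k/2)(1 − cos θ)
yields the cycloid parameterisation
    x(θ) = (k/2)(θ − sin θ),   y(θ) = (k/2)(1 − cos θ).
The constant k is fixed by the endpoint condition.
Now fit the given lower endpoint (x1, y1) = (37π/2, 37). At the bottom of the first arch (θ = π), the parametric equations give
    y(π) = (k/2)(1 − cos π) = k,
    x(π) = (k/2)(π − sin π) = kπ/2.
Matching y(π) = 37 gives k = 37, consistent with x(π) = 37π/2. Therefore the specific cycloid is
    x(θ) = (37/2)(θ − sin θ),   y(θ) = (37/2)(1 − cos θ).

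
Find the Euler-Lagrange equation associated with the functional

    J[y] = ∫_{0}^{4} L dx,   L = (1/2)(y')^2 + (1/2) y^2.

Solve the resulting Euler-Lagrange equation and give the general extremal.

The Lagrangian is L = (1/2)(y')^2 + (1/2) y^2.
∂L/∂y = y.
∂L/∂y' = y'.
The Euler-Lagrange equation d/dx(∂L/∂y') − ∂L/∂y = 0 becomes:
    y'' - y = 0
General solution: y(x) = A e^x + B e^(-x), where A and B are arbitrary constants fixed by the endpoint conditions.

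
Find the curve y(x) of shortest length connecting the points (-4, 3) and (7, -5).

Arc-length functional: J[y] = ∫ sqrt(1 + (y')^2) dx.
Lagrangian L = sqrt(1 + (y')^2) has no explicit y dependence, so ∂L/∂y = 0 and the Euler-Lagrange equation gives
    d/dx( y' / sqrt(1 + (y')^2) ) = 0  ⇒  y' / sqrt(1 + (y')^2) = const.
Hence y' is constant, so y(x) is affine.
Fitting the endpoints (-4, 3) and (7, -5):
    slope m = ((-5) − 3) / (7 − (-4)) = -8/11,
    intercept c = 3 − m·(-4) = 1/11.
Extremal: y(x) = (-8/11) x + 1/11.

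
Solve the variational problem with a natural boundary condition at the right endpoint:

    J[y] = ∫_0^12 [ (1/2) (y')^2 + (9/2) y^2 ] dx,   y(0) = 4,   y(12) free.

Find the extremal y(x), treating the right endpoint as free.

The Lagrangian L = (1/2) (y')^2 + (9/2) y^2 gives
    ∂L/∂y = 9 y,   ∂L/∂y' = y'.
Euler-Lagrange: y'' − 9 y = 0.
With k = 3, the general solution is
    y(x) = A cosh(3 x) + B sinh(3 x).
Fixed left endpoint y(0) = 4 ⇒ A = 4.
The right endpoint x = 12 is free, so the natural (transversality) condition is ∂L/∂y' |_{x=12} = 0, i.e. y'(12) = 0.
Compute y'(x) = A k sinh(k x) + B k cosh(k x), so
    y'(12) = A k sinh(k·12) + B k cosh(k·12) = 0
    ⇒ B = −A tanh(k·12) = − 4 tanh(3·12).
Therefore the extremal is
    y(x) = 4 cosh(3 x) − 4 tanh(3·12) sinh(3 x).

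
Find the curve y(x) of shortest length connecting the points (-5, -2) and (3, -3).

Arc-length functional: J[y] = ∫ sqrt(1 + (y')^2) dx.
Lagrangian L = sqrt(1 + (y')^2) has no explicit y dependence, so ∂L/∂y = 0 and the Euler-Lagrange equation gives
    d/dx( y' / sqrt(1 + (y')^2) ) = 0  ⇒  y' / sqrt(1 + (y')^2) = const.
Hence y' is constant, so y(x) is affine.
Fitting the endpoints (-5, -2) and (3, -3):
    slope m = ((-3) − (-2)) / (3 − (-5)) = -1/8,
    intercept c = (-2) − m·(-5) = -21/8.
Extremal: y(x) = (-1/8) x - 21/8.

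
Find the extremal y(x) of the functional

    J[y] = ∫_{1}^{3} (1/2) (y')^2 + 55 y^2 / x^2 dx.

The Lagrangian is L = (1/2) (y')^2 + 55 y^2 / x^2.
Compute ∂L/∂y = 110y/x^2, ∂L/∂y' = y'.
The Euler-Lagrange equation d/dx(∂L/∂y') − ∂L/∂y = 0 reduces to
    y'' − 110/x^2 · y = 0  (x > 0).
Its general solution is
    y(x) = A x^11 + B x^(-10),
with A, B fixed by the endpoint conditions.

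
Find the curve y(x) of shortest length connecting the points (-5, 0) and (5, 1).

Arc-length functional: J[y] = ∫ sqrt(1 + (y')^2) dx.
Lagrangian L = sqrt(1 + (y')^2) has no explicit y dependence, so ∂L/∂y = 0 and the Euler-Lagrange equation gives
    d/dx( y' / sqrt(1 + (y')^2) ) = 0  ⇒  y' / sqrt(1 + (y')^2) = const.
Hence y' is constant, so y(x) is affine.
Fitting the endpoints (-5, 0) and (5, 1):
    slope m = (1 − 0) / (5 − (-5)) = 1/10,
    intercept c = 0 − m·(-5) = 1/2.
Extremal: y(x) = (1/10) x + 1/2.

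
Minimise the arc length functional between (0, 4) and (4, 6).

Arc-length functional: J[y] = ∫ sqrt(1 + (y')^2) dx.
Lagrangian L = sqrt(1 + (y')^2) has no explicit y dependence, so ∂L/∂y = 0 and the Euler-Lagrange equation gives
    d/dx( y' / sqrt(1 + (y')^2) ) = 0  ⇒  y' / sqrt(1 + (y')^2) = const.
Hence y' is constant, so y(x) is affine.
Fitting the endpoints (0, 4) and (4, 6):
    slope m = (6 − 4) / (4 − 0) = 1/2,
    intercept c = 4 − m·0 = 4.
Extremal: y(x) = (1/2) x + 4.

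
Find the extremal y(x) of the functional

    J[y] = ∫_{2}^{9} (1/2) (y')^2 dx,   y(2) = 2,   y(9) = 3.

The Lagrangian is L = (1/2) (y')^2.
Compute ∂L/∂y = 0, ∂L/∂y' = y'.
The Euler-Lagrange equation d/dx(∂L/∂y') − ∂L/∂y = 0 reduces to
    y'' = 0.
Its general solution is
    y(x) = A x + B,
with A, B fixed by the endpoint conditions.
Applying the endpoint conditions y(2) = 2 and y(9) = 3: solve A·2 + B = 2 and A·9 + B = 3. Subtracting gives A(9 − 2) = 3 − 2, so A = 1/7, and B = 2 − A·2 = 12/7. Therefore
    y(x) = (1/7) x + 12/7.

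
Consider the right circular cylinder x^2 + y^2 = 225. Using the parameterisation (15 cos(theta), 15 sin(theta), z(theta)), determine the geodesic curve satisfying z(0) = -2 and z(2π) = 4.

Parameterise the cylinder of radius R = 15 as
    r(θ) = (15 cos θ, 15 sin θ, z(θ)).
The arc-length element is
    ds = sqrt(225 + (dz/dθ)^2) dθ,
so the Lagrangian is L = sqrt(225 + z'^2).
L depends on z' only, not on z or θ, so ∂L/∂z = 0 and
    ∂L/∂z' = z' / sqrt(225 + z'^2).
The Euler-Lagrange equation gives
    d/dθ( z' / sqrt(225 + z'^2) ) = 0,
so z' is constant. Integrating once:
    z(θ) = a θ + b,
a helix on the cylinder (a straight line when the cylinder is unrolled). The constants a, b are determined by the endpoint conditions.
With endpoint conditions z(0) = -2 and z(2π) = 4: from z(0) = b we get b = -2, and a·2π + -2 = 4 gives a = 3/π, so
    z(θ) = (3/π) θ − 2.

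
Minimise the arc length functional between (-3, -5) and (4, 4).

Arc-length functional: J[y] = ∫ sqrt(1 + (y')^2) dx.
Lagrangian L = sqrt(1 + (y')^2) has no explicit y dependence, so ∂L/∂y = 0 and the Euler-Lagrange equation gives
    d/dx( y' / sqrt(1 + (y')^2) ) = 0  ⇒  y' / sqrt(1 + (y')^2) = const.
Hence y' is constant, so y(x) is affine.
Fitting the endpoints (-3, -5) and (4, 4):
    slope m = (4 − (-5)) / (4 − (-3)) = 9/7,
    intercept c = (-5) − m·(-3) = -8/7.
Extremal: y(x) = (9/7) x - 8/7.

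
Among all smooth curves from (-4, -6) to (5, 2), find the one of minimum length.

Arc-length functional: J[y] = ∫ sqrt(1 + (y')^2) dx.
Lagrangian L = sqrt(1 + (y')^2) has no explicit y dependence, so ∂L/∂y = 0 and the Euler-Lagrange equation gives
    d/dx( y' / sqrt(1 + (y')^2) ) = 0  ⇒  y' / sqrt(1 + (y')^2) = const.
Hence y' is constant, so y(x) is affine.
Fitting the endpoints (-4, -6) and (5, 2):
    slope m = (2 − (-6)) / (5 − (-4)) = 8/9,
    intercept c = (-6) − m·(-4) = -22/9.
Extremal: y(x) = (8/9) x - 22/9.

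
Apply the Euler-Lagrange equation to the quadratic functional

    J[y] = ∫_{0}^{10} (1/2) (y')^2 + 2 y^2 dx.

The Lagrangian is L = (1/2) (y')^2 + 2 y^2.
Compute ∂L/∂y = 4y, ∂L/∂y' = y'.
The Euler-Lagrange equation d/dx(∂L/∂y') − ∂L/∂y = 0 reduces to
    y'' − 4 y = 0.
Its general solution is
    y(x) = A e^(2x) + B e^(−2x),
with A, B fixed by the endpoint conditions.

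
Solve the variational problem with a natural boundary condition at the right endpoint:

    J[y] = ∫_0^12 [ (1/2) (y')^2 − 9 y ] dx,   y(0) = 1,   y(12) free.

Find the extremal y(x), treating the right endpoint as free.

The Lagrangian L = (1/2) (y')^2 − 9 y gives
    ∂L/∂y = −9,   ∂L/∂y' = y'.
Euler-Lagrange: d/dx(y') − (−9) = 0, i.e. y'' + 9 = 0, so
    y(x) = −(9/2) x^2 + C1 x + C2.
Fixed left endpoint y(0) = 1 ⇒ C2 = 1.
The right endpoint x = 12 is free, so the natural (transversality) condition is ∂L/∂y' |_{x=12} = 0, i.e. y'(12) = 0.
Compute y'(x) = −9 x + C1, so y'(12) = −108 + C1 = 0 ⇒ C1 = 108.
Therefore the extremal is
    y(x) = −(9/2) x^2 + 108 x + 1.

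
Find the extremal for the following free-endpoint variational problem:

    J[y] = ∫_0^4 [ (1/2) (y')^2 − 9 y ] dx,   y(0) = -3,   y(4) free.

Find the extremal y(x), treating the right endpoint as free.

The Lagrangian L = (1/2) (y')^2 − 9 y gives
    ∂L/∂y = −9,   ∂L/∂y' = y'.
Euler-Lagrange: d/dx(y') − (−9) = 0, i.e. y'' + 9 = 0, so
    y(x) = −(9/2) x^2 + C1 x + C2.
Fixed left endpoint y(0) = -3 ⇒ C2 = -3.
The right endpoint x = 4 is free, so the natural (transversality) condition is ∂L/∂y' |_{x=4} = 0, i.e. y'(4) = 0.
Compute y'(x) = −9 x + C1, so y'(4) = −36 + C1 = 0 ⇒ C1 = 36.
Therefore the extremal is
    y(x) = −(9/2) x^2 + 36 x − 3.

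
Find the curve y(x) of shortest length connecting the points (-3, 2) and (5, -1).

Arc-length functional: J[y] = ∫ sqrt(1 + (y')^2) dx.
Lagrangian L = sqrt(1 + (y')^2) has no explicit y dependence, so ∂L/∂y = 0 and the Euler-Lagrange equation gives
    d/dx( y' / sqrt(1 + (y')^2) ) = 0  ⇒  y' / sqrt(1 + (y')^2) = const.
Hence y' is constant, so y(x) is affine.
Fitting the endpoints (-3, 2) and (5, -1):
    slope m = ((-1) − 2) / (5 − (-3)) = -3/8,
    intercept c = 2 − m·(-3) = 7/8.
Extremal: y(x) = (-3/8) x + 7/8.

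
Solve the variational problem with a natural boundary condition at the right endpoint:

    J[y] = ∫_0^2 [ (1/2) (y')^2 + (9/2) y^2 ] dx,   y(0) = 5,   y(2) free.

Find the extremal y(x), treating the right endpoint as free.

The Lagrangian L = (1/2) (y')^2 + (9/2) y^2 gives
    ∂L/∂y = 9 y,   ∂L/∂y' = y'.
Euler-Lagrange: y'' − 9 y = 0.
With k = 3, the general solution is
    y(x) = A cosh(3 x) + B sinh(3 x).
Fixed left endpoint y(0) = 5 ⇒ A = 5.
The right endpoint x = 2 is free, so the natural (transversality) condition is ∂L/∂y' |_{x=2} = 0, i.e. y'(2) = 0.
Compute y'(x) = A k sinh(k x) + B k cosh(k x), so
    y'(2) = A k sinh(k·2) + B k cosh(k·2) = 0
    ⇒ B = −A tanh(k·2) = − 5 tanh(3·2).
Therefore the extremal is
    y(x) = 5 cosh(3 x) − 5 tanh(3·2) sinh(3 x).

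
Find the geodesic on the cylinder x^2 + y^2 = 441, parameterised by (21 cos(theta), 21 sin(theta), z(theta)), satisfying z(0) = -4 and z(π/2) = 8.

Parameterise the cylinder of radius R = 21 as
    r(θ) = (21 cos θ, 21 sin θ, z(θ)).
The arc-length element is
    ds = sqrt(441 + (dz/dθ)^2) dθ,
so the Lagrangian is L = sqrt(441 + z'^2).
L depends on z' only, not on z or θ, so ∂L/∂z = 0 and
    ∂L/∂z' = z' / sqrt(441 + z'^2).
The Euler-Lagrange equation gives
    d/dθ( z' / sqrt(441 + z'^2) ) = 0,
so z' is constant. Integrating once:
    z(θ) = a θ + b,
a helix on the cylinder (a straight line when the cylinder is unrolled). The constants a, b are determined by the endpoint conditions.
With endpoint conditions z(0) = -4 and z(π/2) = 8: from z(0) = b we get b = -4, and a·π/2 + -4 = 8 gives a = 24/π, so
    z(θ) = (24/π) θ − 4.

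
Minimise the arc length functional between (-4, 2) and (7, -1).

Arc-length functional: J[y] = ∫ sqrt(1 + (y')^2) dx.
Lagrangian L = sqrt(1 + (y')^2) has no explicit y dependence, so ∂L/∂y = 0 and the Euler-Lagrange equation gives
    d/dx( y' / sqrt(1 + (y')^2) ) = 0  ⇒  y' / sqrt(1 + (y')^2) = const.
Hence y' is constant, so y(x) is affine.
Fitting the endpoints (-4, 2) and (7, -1):
    slope m = ((-1) − 2) / (7 − (-4)) = -3/11,
    intercept c = 2 − m·(-4) = 10/11.
Extremal: y(x) = (-3/11) x + 10/11.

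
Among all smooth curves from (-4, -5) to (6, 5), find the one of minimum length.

Arc-length functional: J[y] = ∫ sqrt(1 + (y')^2) dx.
Lagrangian L = sqrt(1 + (y')^2) has no explicit y dependence, so ∂L/∂y = 0 and the Euler-Lagrange equation gives
    d/dx( y' / sqrt(1 + (y')^2) ) = 0  ⇒  y' / sqrt(1 + (y')^2) = const.
Hence y' is constant, so y(x) is affine.
Fitting the endpoints (-4, -5) and (6, 5):
    slope m = (5 − (-5)) / (6 − (-4)) = 1,
    intercept c = (-5) − m·(-4) = -1.
Extremal: y(x) = x - 1.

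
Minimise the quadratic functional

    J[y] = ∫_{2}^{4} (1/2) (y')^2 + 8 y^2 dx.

The Lagrangian is L = (1/2) (y')^2 + 8 y^2.
Compute ∂L/∂y = 16y, ∂L/∂y' = y'.
The Euler-Lagrange equation d/dx(∂L/∂y') − ∂L/∂y = 0 reduces to
    y'' − 16 y = 0.
Its general solution is
    y(x) = A e^(4x) + B e^(−4x),
with A, B fixed by the endpoint conditions.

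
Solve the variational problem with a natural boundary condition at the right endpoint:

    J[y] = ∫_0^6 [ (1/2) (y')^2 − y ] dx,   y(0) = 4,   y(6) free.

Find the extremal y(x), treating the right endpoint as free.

The Lagrangian L = (1/2) (y')^2 − y gives
    ∂L/∂y = −1,   ∂L/∂y' = y'.
Euler-Lagrange: d/dx(y') − (−1) = 0, i.e. y'' + 1 = 0, so
    y(x) = −(1/2) x^2 + C1 x + C2.
Fixed left endpoint y(0) = 4 ⇒ C2 = 4.
The right endpoint x = 6 is free, so the natural (transversality) condition is ∂L/∂y' |_{x=6} = 0, i.e. y'(6) = 0.
Compute y'(x) = −1 x + C1, so y'(6) = −6 + C1 = 0 ⇒ C1 = 6.
Therefore the extremal is
    y(x) = −x^2/2 + 6 x + 4.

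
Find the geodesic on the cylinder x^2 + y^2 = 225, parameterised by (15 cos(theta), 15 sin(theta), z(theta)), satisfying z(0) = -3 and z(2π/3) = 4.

Parameterise the cylinder of radius R = 15 as
    r(θ) = (15 cos θ, 15 sin θ, z(θ)).
The arc-length element is
    ds = sqrt(225 + (dz/dθ)^2) dθ,
so the Lagrangian is L = sqrt(225 + z'^2).
L depends on z' only, not on z or θ, so ∂L/∂z = 0 and
    ∂L/∂z' = z' / sqrt(225 + z'^2).
The Euler-Lagrange equation gives
    d/dθ( z' / sqrt(225 + z'^2) ) = 0,
so z' is constant. Integrating once:
    z(θ) = a θ + b,
a helix on the cylinder (a straight line when the cylinder is unrolled). The constants a, b are determined by the endpoint conditions.
With endpoint conditions z(0) = -3 and z(2π/3) = 4: from z(0) = b we get b = -3, and a·2π/3 + -3 = 4 gives a = 21/(2π), so
    z(θ) = (21/(2π)) θ − 3.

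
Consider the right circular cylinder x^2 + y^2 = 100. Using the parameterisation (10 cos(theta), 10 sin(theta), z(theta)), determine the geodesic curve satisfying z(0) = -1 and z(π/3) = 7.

Parameterise the cylinder of radius R = 10 as
    r(θ) = (10 cos θ, 10 sin θ, z(θ)).
The arc-length element is
    ds = sqrt(100 + (dz/dθ)^2) dθ,
so the Lagrangian is L = sqrt(100 + z'^2).
L depends on z' only, not on z or θ, so ∂L/∂z = 0 and
    ∂L/∂z' = z' / sqrt(100 + z'^2).
The Euler-Lagrange equation gives
    d/dθ( z' / sqrt(100 + z'^2) ) = 0,
so z' is constant. Integrating once:
    z(θ) = a θ + b,
a helix on the cylinder (a straight line when the cylinder is unrolled). The constants a, b are determined by the endpoint conditions.
With endpoint conditions z(0) = -1 and z(π/3) = 7: from z(0) = b we get b = -1, and a·π/3 + -1 = 7 gives a = 24/π, so
    z(θ) = (24/π) θ − 1.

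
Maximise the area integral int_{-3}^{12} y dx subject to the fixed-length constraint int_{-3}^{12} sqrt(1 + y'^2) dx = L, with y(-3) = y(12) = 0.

Set up the augmented Lagrangian using a multiplier λ for the length constraint:
    F(y, y') = y − λ sqrt(1 + y'^2).
F has no explicit x dependence, so the Beltrami identity yields a first integral
    F − y' ∂F/∂y' = C.
Compute ∂F/∂y' = −λ y' / sqrt(1 + y'^2). Then
    y − λ sqrt(1 + y'^2) + λ y'^2 / sqrt(1 + y'^2) = C
    ⇒  y − λ / sqrt(1 + y'^2) = C.
Solving for y' and integrating gives
    (x − a)^2 + (y − b)^2 = λ^2,
a circular arc of radius λ. The constants a, b are determined by the endpoint conditions y(-3) = y(12) = 0, and λ is fixed implicitly by the length constraint
    ∫_{-3}^{12} sqrt(1 + y'^2) dx = L.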